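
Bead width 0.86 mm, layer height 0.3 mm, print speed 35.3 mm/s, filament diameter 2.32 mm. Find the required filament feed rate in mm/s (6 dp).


Q = 0.86 * 0.3 * 35.3 = 9.1074 mm^3/s
A_fil = pi*(2.32/2)^2 = 4.22732707 mm^2
v_feed = 9.1074 / 4.22732707 = 2.154411 mm/s


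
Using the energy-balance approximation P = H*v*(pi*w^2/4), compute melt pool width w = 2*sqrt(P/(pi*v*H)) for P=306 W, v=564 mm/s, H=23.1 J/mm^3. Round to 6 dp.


w = 2*sqrt(306/(pi*564*23.1)) = 0.17293 mm


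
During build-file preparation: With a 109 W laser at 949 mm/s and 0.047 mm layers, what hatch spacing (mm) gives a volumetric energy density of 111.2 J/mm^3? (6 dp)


h = 109 / (111.2*949*0.047) = 0.021976 mm


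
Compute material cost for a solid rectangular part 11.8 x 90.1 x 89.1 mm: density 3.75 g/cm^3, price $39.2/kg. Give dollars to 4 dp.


V = 11.8 * 90.1 * 89.1 = 94729.338 mm^3 = 94.729338 cm^3
Mass = 94.729338 * 3.75 / 1000 = 0.35523502 kg
Cost = 0.35523502 * 39.2 = 13.9252 $


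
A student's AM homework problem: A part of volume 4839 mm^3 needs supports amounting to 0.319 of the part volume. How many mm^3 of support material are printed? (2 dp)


V_support = 4839 * 0.319 = 1543.64 mm^3


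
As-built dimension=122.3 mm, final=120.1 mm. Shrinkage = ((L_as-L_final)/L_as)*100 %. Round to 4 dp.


Shrinkage = ((122.3-120.1)/122.3)*100 = 1.7989 %


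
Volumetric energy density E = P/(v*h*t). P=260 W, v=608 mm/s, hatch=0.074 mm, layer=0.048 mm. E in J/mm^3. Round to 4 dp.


E = 260 / (608*0.074*0.048) = 120.3918 J/mm^3


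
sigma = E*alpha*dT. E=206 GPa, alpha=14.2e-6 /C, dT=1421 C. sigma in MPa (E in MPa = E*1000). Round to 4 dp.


sigma = 206*1000 * 14.2e-6 * 1421 = 4156.7092 MPa


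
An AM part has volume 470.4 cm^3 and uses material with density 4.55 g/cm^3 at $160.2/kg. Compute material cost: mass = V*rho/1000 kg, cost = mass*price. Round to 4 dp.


Mass = 470.4*4.55/1000 = 2.14032 kg
Cost = 2.14032 * 160.2 = 342.8793 $


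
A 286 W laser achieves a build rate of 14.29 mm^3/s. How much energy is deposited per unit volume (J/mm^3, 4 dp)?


SE = 286 / 14.29 = 20.014 J/mm^3


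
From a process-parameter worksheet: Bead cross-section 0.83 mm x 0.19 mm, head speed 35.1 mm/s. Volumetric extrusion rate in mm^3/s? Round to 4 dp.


Rate = 0.83 * 0.19 * 35.1 = 5.5353 mm^3/s


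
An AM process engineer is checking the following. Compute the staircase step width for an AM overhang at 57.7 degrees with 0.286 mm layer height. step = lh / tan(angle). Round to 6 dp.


step = 0.286 / tan(57.7) = 0.180802 mm


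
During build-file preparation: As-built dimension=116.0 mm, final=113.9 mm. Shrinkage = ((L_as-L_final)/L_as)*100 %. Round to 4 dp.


Shrinkage = ((116.0-113.9)/116.0)*100 = 1.8103 %


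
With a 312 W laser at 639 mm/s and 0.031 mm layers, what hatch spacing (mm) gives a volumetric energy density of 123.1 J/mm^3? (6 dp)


h = 312 / (123.1*639*0.031) = 0.127948 mm


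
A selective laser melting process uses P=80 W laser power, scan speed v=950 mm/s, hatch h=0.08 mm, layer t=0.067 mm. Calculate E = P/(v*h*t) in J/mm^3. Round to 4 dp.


E = 80 / (950*0.08*0.067) = 15.7109 J/mm^3


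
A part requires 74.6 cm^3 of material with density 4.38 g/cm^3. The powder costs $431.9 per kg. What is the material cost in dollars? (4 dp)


Mass = 74.6*4.38/1000 = 0.326748 kg
Cost = 0.326748 * 431.9 = 141.1225 $


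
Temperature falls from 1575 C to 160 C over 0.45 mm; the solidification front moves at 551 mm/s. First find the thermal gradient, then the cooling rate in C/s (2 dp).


G = (1575-160)/0.45 = 3144.44444444 C/mm
CR = 3144.44444444 * 551 = 1732588.89 C/s


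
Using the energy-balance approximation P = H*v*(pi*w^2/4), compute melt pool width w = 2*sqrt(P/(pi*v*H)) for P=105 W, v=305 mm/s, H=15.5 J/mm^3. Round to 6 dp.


w = 2*sqrt(105/(pi*305*15.5)) = 0.168164 mm


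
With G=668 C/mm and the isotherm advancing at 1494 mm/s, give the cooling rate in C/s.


CR = 668 * 1494 = 997992 C/s


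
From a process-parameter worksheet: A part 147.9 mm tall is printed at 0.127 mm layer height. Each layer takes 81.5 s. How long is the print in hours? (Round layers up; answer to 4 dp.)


Layers = ceil(147.9/0.127) = 1165
t = 1165 * 81.5 / 3600 = 26.3743 hrs


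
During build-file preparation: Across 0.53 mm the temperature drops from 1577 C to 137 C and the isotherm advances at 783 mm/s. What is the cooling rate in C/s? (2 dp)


G = (1577-137)/0.53 = 2716.98113208 C/mm
CR = 2716.98113208 * 783 = 2127396.23 C/s


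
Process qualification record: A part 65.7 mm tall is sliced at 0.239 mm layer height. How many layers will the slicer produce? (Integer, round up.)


Layers = ceil(65.7/0.239) = 275


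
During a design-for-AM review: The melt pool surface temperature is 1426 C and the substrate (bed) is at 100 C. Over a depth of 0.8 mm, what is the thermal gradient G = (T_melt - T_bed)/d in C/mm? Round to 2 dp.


G = (1426-100)/0.8 = 1657.5 C/mm


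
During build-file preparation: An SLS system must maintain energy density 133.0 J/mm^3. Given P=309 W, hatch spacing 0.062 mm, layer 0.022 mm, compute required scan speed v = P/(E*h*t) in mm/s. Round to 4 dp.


v = 309 / (133.0*0.062*0.022) = 1703.3052 mm/s


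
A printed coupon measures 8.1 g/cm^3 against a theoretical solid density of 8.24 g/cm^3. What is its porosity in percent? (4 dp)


Porosity = (1-8.1/8.24)*100 = 1.699 %


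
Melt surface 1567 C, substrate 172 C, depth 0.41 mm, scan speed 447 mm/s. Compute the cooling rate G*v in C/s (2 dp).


G = (1567-172)/0.41 = 3402.43902439 C/mm
CR = 3402.43902439 * 447 = 1520890.24 C/s


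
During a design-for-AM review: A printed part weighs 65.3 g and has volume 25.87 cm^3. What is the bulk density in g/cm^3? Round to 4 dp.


rho = 65.3 / 25.87 = 2.5242 g/cm^3


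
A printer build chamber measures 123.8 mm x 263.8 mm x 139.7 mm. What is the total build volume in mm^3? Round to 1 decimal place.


V = 123.8 * 263.8 * 139.7 = 4562384.1 mm^3


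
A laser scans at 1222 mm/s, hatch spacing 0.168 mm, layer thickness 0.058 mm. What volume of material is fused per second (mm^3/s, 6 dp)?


Rate = 1222 * 0.168 * 0.058 = 11.907168 mm^3/s


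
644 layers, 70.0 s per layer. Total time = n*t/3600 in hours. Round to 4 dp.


t = 644 * 70.0 / 3600 = 12.5222 hrs


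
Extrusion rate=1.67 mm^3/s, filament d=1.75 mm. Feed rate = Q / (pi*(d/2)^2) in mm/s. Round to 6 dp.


A = pi*(1.75/2)^2 = 2.405282
v = 1.67 / 2.405282 = 0.694305 mm/s


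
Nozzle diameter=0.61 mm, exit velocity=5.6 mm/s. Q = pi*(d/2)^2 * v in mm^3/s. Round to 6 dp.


A = pi*(0.61/2)^2 = 0.29224666 mm^2
Q = 0.29224666 * 5.6 = 1.636581 mm^3/s


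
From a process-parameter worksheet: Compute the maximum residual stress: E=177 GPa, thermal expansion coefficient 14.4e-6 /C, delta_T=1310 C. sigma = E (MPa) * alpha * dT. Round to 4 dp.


sigma = 177*1000 * 14.4e-6 * 1310 = 3338.928 MPa


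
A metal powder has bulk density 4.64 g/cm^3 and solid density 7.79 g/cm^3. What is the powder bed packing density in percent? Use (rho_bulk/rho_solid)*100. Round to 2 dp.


Packing = (4.64/7.79)*100 = 59.56 %


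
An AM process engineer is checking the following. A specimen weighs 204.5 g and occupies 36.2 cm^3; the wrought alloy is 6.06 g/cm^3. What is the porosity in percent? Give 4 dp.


rho_part = 204.5 / 36.2 = 5.64917127 g/cm^3
Porosity = (1 - 5.64917127/6.06)*100 = 6.7794 %


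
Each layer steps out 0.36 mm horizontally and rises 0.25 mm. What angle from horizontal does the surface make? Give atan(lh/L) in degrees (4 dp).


angle = atan(0.25/0.36) = 34.7778 degrees


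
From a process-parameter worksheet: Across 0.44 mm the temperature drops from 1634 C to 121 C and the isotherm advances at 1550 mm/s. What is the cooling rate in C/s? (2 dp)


G = (1634-121)/0.44 = 3438.63636364 C/mm
CR = 3438.63636364 * 1550 = 5329886.36 C/s


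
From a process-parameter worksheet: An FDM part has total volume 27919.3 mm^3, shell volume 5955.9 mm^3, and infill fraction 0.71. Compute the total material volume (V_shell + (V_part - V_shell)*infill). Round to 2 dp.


V_infill = (27919.3 - 5955.9) * 0.71 = 15594.01
V_total = 5955.9 + 15594.01 = 21549.91 mm^3


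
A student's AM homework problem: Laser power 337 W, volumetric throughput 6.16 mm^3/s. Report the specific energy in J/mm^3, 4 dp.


SE = 337 / 6.16 = 54.7078 J/mm^3


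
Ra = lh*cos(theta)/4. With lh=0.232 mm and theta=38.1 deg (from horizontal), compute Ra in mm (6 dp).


Ra = 0.232 * cos(38.1) / 4 = 0.045642 mm


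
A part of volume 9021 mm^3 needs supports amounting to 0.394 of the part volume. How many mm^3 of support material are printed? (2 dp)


V_support = 9021 * 0.394 = 3554.27 mm^3


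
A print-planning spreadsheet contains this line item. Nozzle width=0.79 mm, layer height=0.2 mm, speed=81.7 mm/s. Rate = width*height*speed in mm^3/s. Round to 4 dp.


Rate = 0.79 * 0.2 * 81.7 = 12.9086 mm^3/s


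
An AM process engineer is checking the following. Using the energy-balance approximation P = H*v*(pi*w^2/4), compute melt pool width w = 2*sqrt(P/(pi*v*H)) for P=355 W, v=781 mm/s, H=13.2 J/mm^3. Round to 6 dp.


w = 2*sqrt(355/(pi*781*13.2)) = 0.20939 mm


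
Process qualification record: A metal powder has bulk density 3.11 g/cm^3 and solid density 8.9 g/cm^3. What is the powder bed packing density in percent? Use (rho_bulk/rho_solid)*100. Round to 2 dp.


Packing = (3.11/8.9)*100 = 34.94 %


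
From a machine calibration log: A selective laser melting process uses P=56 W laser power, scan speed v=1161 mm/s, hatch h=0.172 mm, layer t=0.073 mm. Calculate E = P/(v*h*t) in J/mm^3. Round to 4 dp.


E = 56 / (1161*0.172*0.073) = 3.8415 J/mm^3


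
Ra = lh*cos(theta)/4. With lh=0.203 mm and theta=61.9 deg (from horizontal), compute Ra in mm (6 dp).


Ra = 0.203 * cos(61.9) / 4 = 0.023904 mm


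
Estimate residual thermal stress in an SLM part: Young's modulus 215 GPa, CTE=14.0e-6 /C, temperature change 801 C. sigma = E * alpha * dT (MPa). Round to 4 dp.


sigma = 215*1000 * 14.0e-6 * 801 = 2411.01 MPa


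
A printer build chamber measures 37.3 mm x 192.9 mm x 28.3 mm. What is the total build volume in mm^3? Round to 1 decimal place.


V = 37.3 * 192.9 * 28.3 = 203623.3 mm^3


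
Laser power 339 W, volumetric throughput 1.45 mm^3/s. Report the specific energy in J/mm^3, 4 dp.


SE = 339 / 1.45 = 233.7931 J/mm^3


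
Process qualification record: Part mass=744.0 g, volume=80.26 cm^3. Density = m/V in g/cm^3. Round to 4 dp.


rho = 744.0 / 80.26 = 9.2699 g/cm^3


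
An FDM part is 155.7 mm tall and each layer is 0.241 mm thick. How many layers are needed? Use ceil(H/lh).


Layers = ceil(155.7/0.241) = 647


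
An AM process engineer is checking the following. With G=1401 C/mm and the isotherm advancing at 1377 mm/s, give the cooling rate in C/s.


CR = 1401 * 1377 = 1929177 C/s


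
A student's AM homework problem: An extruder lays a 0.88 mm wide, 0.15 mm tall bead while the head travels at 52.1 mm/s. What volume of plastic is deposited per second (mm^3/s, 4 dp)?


Rate = 0.88 * 0.15 * 52.1 = 6.8772 mm^3/s


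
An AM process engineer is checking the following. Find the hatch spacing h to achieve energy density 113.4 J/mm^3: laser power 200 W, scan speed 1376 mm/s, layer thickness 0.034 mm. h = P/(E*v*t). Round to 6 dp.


h = 200 / (113.4*1376*0.034) = 0.037698 mm


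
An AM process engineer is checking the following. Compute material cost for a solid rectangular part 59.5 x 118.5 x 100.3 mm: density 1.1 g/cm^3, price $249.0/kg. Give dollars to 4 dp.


V = 59.5 * 118.5 * 100.3 = 707190.225 mm^3 = 707.190225 cm^3
Mass = 707.190225 * 1.1 / 1000 = 0.77790925 kg
Cost = 0.77790925 * 249.0 = 193.6994 $


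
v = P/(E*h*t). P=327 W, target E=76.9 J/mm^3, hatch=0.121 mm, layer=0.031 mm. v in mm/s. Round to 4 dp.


v = 327 / (76.9*0.121*0.031) = 1133.6379 mm/s


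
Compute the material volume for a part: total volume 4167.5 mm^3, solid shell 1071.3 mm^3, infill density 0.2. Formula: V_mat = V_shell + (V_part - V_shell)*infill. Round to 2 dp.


V_infill = (4167.5 - 1071.3) * 0.2 = 619.24
V_total = 1071.3 + 619.24 = 1690.54 mm^3


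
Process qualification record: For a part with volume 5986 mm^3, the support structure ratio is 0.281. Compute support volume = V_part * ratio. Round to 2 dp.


V_support = 5986 * 0.281 = 1682.07 mm^3


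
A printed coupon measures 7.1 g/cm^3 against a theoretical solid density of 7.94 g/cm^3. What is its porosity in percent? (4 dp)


Porosity = (1-7.1/7.94)*100 = 10.5793 %


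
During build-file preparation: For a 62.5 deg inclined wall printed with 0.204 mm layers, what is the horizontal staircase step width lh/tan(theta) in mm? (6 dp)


step = 0.204 / tan(62.5) = 0.106196 mm


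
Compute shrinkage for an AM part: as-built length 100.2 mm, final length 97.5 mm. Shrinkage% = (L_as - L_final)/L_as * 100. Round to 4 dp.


Shrinkage = ((100.2-97.5)/100.2)*100 = 2.6946 %


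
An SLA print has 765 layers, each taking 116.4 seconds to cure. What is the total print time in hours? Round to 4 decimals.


t = 765 * 116.4 / 3600 = 24.735 hrs


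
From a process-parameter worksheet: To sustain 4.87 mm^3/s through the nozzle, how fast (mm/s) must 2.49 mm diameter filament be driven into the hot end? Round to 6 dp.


A = pi*(2.49/2)^2 = 4.869547
v = 4.87 / 4.869547 = 1.000093 mm/s


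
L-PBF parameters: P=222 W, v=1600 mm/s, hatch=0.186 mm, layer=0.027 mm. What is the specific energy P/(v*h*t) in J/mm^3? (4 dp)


Build rate = 1600 * 0.186 * 0.027 = 8.0352 mm^3/s
SE = 222 / 8.0352 = 27.6284 J/mm^3


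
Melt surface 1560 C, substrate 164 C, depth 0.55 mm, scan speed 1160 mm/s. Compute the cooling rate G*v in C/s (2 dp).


G = (1560-164)/0.55 = 2538.18181818 C/mm
CR = 2538.18181818 * 1160 = 2944290.91 C/s


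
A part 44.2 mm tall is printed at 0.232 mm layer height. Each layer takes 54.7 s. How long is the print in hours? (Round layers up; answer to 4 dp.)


Layers = ceil(44.2/0.232) = 191
t = 191 * 54.7 / 3600 = 2.9021 hrs


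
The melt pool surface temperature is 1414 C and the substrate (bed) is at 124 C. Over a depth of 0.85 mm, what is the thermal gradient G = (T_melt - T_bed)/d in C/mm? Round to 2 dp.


G = (1414-124)/0.85 = 1517.65 C/mm


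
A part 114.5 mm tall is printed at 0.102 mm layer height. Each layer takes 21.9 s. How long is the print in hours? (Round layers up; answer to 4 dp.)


Layers = ceil(114.5/0.102) = 1123
t = 1123 * 21.9 / 3600 = 6.8316 hrs


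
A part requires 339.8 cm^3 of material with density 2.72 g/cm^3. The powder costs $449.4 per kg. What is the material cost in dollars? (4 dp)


Mass = 339.8*2.72/1000 = 0.924256 kg
Cost = 0.924256 * 449.4 = 415.3606 $


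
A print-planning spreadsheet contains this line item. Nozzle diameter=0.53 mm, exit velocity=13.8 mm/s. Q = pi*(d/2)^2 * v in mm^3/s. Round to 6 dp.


A = pi*(0.53/2)^2 = 0.22061834 mm^2
Q = 0.22061834 * 13.8 = 3.044533 mm^3/s


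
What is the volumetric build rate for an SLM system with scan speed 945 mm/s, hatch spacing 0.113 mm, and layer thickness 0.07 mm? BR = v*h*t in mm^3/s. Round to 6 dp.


Rate = 945 * 0.113 * 0.07 = 7.47495 mm^3/s


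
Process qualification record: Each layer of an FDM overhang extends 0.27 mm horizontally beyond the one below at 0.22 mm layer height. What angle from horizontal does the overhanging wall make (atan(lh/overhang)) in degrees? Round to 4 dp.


angle = atan(0.22/0.27) = 39.1737 degrees


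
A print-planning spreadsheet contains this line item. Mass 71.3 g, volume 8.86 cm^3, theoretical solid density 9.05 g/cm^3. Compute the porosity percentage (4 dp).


rho_part = 71.3 / 8.86 = 8.04740406 g/cm^3
Porosity = (1 - 8.04740406/9.05)*100 = 11.0784 %


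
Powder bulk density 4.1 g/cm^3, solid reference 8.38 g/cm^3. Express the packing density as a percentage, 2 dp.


Packing = (4.1/8.38)*100 = 48.93 %


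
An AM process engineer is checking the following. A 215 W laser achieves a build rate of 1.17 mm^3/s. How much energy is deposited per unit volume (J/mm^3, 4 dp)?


SE = 215 / 1.17 = 183.7607 J/mm^3


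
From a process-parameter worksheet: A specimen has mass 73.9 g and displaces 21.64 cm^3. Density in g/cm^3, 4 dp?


rho = 73.9 / 21.64 = 3.415 g/cm^3


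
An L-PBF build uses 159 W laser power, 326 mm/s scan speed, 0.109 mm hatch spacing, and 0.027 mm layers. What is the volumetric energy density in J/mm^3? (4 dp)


E = 159 / (326*0.109*0.027) = 165.7255 J/mm^3


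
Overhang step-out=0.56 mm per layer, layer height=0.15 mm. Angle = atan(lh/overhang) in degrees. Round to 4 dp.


angle = atan(0.15/0.56) = 14.9951 degrees


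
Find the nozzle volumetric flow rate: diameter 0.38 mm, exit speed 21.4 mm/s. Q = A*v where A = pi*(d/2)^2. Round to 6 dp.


A = pi*(0.38/2)^2 = 0.11341149 mm^2
Q = 0.11341149 * 21.4 = 2.427006 mm^3/s


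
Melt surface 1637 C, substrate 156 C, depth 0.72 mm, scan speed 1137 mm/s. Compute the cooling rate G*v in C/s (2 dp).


G = (1637-156)/0.72 = 2056.94444444 C/mm
CR = 2056.94444444 * 1137 = 2338745.83 C/s


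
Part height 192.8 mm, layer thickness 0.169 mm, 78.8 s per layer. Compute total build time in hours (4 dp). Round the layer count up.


Layers = ceil(192.8/0.169) = 1141
t = 1141 * 78.8 / 3600 = 24.9752 hrs


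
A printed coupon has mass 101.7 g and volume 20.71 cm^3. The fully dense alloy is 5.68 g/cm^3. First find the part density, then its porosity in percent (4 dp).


rho_part = 101.7 / 20.71 = 4.91067117 g/cm^3
Porosity = (1 - 4.91067117/5.68)*100 = 13.5445 %


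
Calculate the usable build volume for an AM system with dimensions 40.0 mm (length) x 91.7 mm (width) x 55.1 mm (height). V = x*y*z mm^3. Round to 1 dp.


V = 40.0 * 91.7 * 55.1 = 202106.8 mm^3


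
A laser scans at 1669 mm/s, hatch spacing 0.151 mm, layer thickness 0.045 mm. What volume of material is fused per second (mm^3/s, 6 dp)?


Rate = 1669 * 0.151 * 0.045 = 11.340855 mm^3/s


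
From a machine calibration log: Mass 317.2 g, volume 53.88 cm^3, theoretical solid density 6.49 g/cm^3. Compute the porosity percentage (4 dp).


rho_part = 317.2 / 53.88 = 5.88715664 g/cm^3
Porosity = (1 - 5.88715664/6.49)*100 = 9.2888 %


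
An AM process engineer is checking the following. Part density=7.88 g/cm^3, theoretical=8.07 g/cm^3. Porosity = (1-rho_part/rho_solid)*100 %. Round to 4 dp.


Porosity = (1-7.88/8.07)*100 = 2.3544 %


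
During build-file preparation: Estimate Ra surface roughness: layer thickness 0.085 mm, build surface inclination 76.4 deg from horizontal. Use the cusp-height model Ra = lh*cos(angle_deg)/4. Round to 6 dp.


Ra = 0.085 * cos(76.4) / 4 = 0.004997 mm


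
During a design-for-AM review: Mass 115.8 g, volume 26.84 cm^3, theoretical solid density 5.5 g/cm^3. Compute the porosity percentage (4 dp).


rho_part = 115.8 / 26.84 = 4.31445604 g/cm^3
Porosity = (1 - 4.31445604/5.5)*100 = 21.5553 %


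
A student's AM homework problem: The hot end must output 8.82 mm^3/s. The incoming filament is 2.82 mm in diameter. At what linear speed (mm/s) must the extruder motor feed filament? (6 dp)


A = pi*(2.82/2)^2 = 6.2458
v = 8.82 / 6.2458 = 1.412149 mm/s


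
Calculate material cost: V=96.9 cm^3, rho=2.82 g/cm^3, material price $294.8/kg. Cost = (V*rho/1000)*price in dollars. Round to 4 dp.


Mass = 96.9*2.82/1000 = 0.273258 kg
Cost = 0.273258 * 294.8 = 80.5565 $


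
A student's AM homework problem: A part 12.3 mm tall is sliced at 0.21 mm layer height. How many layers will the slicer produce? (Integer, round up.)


Layers = ceil(12.3/0.21) = 59


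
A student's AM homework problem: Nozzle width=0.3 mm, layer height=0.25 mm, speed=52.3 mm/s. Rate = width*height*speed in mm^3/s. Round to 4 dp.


Rate = 0.3 * 0.25 * 52.3 = 3.9225 mm^3/s


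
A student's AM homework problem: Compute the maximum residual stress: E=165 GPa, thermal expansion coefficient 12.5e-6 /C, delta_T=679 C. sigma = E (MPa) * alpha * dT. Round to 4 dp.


sigma = 165*1000 * 12.5e-6 * 679 = 1400.4375 MPa


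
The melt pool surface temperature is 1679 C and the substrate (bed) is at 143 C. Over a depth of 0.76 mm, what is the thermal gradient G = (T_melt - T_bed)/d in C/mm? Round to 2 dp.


G = (1679-143)/0.76 = 2021.05 C/mm


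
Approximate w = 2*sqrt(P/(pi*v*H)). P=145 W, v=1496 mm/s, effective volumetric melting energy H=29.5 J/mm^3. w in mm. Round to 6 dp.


w = 2*sqrt(145/(pi*1496*29.5)) = 0.064679 mm


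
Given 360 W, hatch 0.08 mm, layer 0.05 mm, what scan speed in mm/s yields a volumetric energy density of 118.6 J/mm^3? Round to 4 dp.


v = 360 / (118.6*0.08*0.05) = 758.8533 mm/s


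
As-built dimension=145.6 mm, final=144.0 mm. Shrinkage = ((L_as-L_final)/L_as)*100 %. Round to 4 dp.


Shrinkage = ((145.6-144.0)/145.6)*100 = 1.0989 %


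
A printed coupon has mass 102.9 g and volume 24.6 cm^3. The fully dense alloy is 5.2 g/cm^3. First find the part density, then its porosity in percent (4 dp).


rho_part = 102.9 / 24.6 = 4.18292683 g/cm^3
Porosity = (1 - 4.18292683/5.2)*100 = 19.5591 %


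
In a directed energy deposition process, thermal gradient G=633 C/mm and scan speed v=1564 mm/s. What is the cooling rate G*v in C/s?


CR = 633 * 1564 = 990012 C/s


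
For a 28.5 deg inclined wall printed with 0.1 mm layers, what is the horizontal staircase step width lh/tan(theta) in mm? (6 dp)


step = 0.1 / tan(28.5) = 0.184177 mm


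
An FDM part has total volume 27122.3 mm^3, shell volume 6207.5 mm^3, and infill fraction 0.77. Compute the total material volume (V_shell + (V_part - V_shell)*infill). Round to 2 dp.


V_infill = (27122.3 - 6207.5) * 0.77 = 16104.4
V_total = 6207.5 + 16104.4 = 22311.9 mm^3


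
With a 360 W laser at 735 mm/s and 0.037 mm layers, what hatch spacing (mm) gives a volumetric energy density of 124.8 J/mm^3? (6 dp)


h = 360 / (124.8*735*0.037) = 0.106072 mm


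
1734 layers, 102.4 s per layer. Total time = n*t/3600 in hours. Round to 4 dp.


t = 1734 * 102.4 / 3600 = 49.3227 hrs


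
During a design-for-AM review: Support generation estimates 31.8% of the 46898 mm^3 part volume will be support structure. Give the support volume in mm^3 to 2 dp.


V_support = 46898 * 0.318 = 14913.56 mm^3


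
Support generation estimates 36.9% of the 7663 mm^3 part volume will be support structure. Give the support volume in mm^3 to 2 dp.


V_support = 7663 * 0.369 = 2827.65 mm^3


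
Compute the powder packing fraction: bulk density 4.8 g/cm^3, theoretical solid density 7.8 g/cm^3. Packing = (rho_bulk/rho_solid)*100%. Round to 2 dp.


Packing = (4.8/7.8)*100 = 61.54 %


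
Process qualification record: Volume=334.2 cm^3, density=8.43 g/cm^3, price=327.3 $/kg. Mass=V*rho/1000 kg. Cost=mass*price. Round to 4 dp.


Mass = 334.2*8.43/1000 = 2.817306 kg
Cost = 2.817306 * 327.3 = 922.1043 $


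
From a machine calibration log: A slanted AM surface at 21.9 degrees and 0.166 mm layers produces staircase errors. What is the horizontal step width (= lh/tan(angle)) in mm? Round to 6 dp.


step = 0.166 / tan(21.9) = 0.412938 mm


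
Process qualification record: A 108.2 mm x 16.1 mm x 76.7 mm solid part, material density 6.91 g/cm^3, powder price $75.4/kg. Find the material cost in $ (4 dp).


V = 108.2 * 16.1 * 76.7 = 133612.934 mm^3 = 133.612934 cm^3
Mass = 133.612934 * 6.91 / 1000 = 0.92326537 kg
Cost = 0.92326537 * 75.4 = 69.6142 $


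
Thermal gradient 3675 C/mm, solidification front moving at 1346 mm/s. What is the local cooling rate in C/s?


CR = 3675 * 1346 = 4946550 C/s


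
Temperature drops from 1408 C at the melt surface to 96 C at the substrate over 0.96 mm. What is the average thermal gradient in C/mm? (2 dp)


G = (1408-96)/0.96 = 1366.67 C/mm


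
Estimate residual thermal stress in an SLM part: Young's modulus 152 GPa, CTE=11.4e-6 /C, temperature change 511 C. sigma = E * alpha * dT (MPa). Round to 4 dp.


sigma = 152*1000 * 11.4e-6 * 511 = 885.4608 MPa


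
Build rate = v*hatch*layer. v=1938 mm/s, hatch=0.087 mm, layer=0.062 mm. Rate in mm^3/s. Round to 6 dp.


Rate = 1938 * 0.087 * 0.062 = 10.453572 mm^3/s


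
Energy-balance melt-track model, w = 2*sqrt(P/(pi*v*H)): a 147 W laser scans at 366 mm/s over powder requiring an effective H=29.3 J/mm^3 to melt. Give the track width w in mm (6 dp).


w = 2*sqrt(147/(pi*366*29.3)) = 0.132111 mm


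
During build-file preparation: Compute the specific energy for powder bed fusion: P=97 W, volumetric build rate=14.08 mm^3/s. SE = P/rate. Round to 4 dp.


SE = 97 / 14.08 = 6.8892 J/mm^3


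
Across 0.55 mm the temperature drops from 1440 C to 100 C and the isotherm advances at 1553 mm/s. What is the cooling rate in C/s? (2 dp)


G = (1440-100)/0.55 = 2436.36363636 C/mm
CR = 2436.36363636 * 1553 = 3783672.73 C/s


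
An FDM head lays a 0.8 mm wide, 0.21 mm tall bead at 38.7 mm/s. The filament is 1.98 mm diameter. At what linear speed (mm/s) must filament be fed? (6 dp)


Q = 0.8 * 0.21 * 38.7 = 6.5016 mm^3/s
A_fil = pi*(1.98/2)^2 = 3.07907496 mm^2
v_feed = 6.5016 / 3.07907496 = 2.111543 mm/s


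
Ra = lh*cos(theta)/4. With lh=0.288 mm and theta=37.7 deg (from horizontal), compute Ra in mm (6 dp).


Ra = 0.288 * cos(37.7) / 4 = 0.056968 mm


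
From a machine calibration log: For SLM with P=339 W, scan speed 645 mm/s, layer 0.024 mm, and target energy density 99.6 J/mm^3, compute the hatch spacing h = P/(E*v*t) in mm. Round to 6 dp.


h = 339 / (99.6*645*0.024) = 0.219872 mm


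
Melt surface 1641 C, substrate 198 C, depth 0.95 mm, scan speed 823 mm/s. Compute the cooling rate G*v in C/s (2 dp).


G = (1641-198)/0.95 = 1518.94736842 C/mm
CR = 1518.94736842 * 823 = 1250093.68 C/s


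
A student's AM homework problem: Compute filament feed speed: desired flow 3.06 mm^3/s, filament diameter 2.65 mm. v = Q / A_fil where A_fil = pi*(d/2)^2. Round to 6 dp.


A = pi*(2.65/2)^2 = 5.515459
v = 3.06 / 5.515459 = 0.554804 mm/s


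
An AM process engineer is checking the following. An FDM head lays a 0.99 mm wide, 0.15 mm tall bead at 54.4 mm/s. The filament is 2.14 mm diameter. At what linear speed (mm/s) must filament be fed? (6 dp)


Q = 0.99 * 0.15 * 54.4 = 8.0784 mm^3/s
A_fil = pi*(2.14/2)^2 = 3.59680943 mm^2
v_feed = 8.0784 / 3.59680943 = 2.245991 mm/s


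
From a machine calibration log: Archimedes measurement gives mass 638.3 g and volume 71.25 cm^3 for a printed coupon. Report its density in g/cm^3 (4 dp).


rho = 638.3 / 71.25 = 8.9586 g/cm^3


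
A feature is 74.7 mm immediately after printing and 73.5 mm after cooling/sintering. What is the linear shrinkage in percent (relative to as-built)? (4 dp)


Shrinkage = ((74.7-73.5)/74.7)*100 = 1.6064 %


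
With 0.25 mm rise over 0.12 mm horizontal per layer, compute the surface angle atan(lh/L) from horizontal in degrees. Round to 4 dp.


angle = atan(0.25/0.12) = 64.359 degrees


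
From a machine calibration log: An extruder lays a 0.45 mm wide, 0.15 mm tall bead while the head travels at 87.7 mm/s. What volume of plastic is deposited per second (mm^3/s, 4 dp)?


Rate = 0.45 * 0.15 * 87.7 = 5.9198 mm^3/s


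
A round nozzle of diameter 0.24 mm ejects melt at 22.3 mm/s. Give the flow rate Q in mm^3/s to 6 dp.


A = pi*(0.24/2)^2 = 0.04523893 mm^2
Q = 0.04523893 * 22.3 = 1.008828 mm^3/s


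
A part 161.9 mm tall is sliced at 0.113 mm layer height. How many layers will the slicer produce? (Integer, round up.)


Layers = ceil(161.9/0.113) = 1433


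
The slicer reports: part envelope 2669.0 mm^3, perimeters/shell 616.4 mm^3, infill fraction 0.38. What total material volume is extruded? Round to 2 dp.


V_infill = (2669.0 - 616.4) * 0.38 = 779.99
V_total = 616.4 + 779.99 = 1396.39 mm^3


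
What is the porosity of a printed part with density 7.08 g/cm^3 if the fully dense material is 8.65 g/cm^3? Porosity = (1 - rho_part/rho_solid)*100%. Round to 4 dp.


Porosity = (1-7.08/8.65)*100 = 18.1503 %


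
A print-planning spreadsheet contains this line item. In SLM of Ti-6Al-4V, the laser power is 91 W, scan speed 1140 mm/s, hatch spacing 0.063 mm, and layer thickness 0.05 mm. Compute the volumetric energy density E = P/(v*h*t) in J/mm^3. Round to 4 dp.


E = 91 / (1140*0.063*0.05) = 25.3411 J/mm^3


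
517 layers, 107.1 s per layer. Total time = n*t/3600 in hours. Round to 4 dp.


t = 517 * 107.1 / 3600 = 15.3808 hrs


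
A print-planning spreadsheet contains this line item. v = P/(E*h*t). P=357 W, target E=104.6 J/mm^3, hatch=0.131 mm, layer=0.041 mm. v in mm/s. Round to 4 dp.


v = 357 / (104.6*0.131*0.041) = 635.45 mm/s


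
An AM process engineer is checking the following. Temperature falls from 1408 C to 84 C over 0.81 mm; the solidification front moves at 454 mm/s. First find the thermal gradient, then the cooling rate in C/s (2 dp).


G = (1408-84)/0.81 = 1634.56790123 C/mm
CR = 1634.56790123 * 454 = 742093.83 C/s


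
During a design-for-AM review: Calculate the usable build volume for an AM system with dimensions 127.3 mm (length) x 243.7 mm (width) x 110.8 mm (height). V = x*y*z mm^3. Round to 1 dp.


V = 127.3 * 243.7 * 110.8 = 3437349.5 mm^3


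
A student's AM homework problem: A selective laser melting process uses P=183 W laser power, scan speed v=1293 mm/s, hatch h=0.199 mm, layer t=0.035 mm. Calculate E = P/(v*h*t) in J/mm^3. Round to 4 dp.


E = 183 / (1293*0.199*0.035) = 20.3204 J/mm^3


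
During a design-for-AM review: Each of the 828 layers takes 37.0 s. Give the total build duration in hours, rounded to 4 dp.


t = 828 * 37.0 / 3600 = 8.51 hrs


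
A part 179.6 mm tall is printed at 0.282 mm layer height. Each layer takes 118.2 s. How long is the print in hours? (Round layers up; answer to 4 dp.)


Layers = ceil(179.6/0.282) = 637
t = 637 * 118.2 / 3600 = 20.9148 hrs


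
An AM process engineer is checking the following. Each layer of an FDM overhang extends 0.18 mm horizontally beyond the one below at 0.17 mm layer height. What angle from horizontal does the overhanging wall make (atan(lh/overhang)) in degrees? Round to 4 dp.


angle = atan(0.17/0.18) = 43.3634 degrees


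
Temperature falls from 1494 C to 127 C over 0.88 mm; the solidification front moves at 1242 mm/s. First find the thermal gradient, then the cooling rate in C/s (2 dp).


G = (1494-127)/0.88 = 1553.40909091 C/mm
CR = 1553.40909091 * 1242 = 1929334.09 C/s


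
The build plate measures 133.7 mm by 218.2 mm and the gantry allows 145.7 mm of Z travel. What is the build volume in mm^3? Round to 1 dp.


V = 133.7 * 218.2 * 145.7 = 4250555.6 mm^3


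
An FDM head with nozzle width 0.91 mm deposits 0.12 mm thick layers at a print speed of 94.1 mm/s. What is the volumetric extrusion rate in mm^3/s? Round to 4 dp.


Rate = 0.91 * 0.12 * 94.1 = 10.2757 mm^3/s


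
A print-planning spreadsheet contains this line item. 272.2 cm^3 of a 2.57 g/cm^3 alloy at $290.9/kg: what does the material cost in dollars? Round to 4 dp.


Mass = 272.2*2.57/1000 = 0.699554 kg
Cost = 0.699554 * 290.9 = 203.5003 $


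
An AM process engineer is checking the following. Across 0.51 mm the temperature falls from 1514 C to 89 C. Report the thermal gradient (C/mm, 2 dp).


G = (1514-89)/0.51 = 2794.12 C/mm


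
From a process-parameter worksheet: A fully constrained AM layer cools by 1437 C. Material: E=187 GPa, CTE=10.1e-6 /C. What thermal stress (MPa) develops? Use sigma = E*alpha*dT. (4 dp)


sigma = 187*1000 * 10.1e-6 * 1437 = 2714.0619 MPa


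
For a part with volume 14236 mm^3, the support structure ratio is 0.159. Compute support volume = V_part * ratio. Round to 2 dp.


V_support = 14236 * 0.159 = 2263.52 mm^3


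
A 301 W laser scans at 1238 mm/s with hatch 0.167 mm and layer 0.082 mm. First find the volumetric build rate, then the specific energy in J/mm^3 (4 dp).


Build rate = 1238 * 0.167 * 0.082 = 16.953172 mm^3/s
SE = 301 / 16.953172 = 17.7548 J/mm^3


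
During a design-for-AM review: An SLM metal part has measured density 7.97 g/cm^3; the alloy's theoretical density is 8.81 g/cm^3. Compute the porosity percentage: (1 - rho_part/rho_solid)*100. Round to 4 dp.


Porosity = (1-7.97/8.81)*100 = 9.5346 %


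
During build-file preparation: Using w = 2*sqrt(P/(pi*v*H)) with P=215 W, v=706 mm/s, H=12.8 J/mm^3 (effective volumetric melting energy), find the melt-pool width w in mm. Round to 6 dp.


w = 2*sqrt(215/(pi*706*12.8)) = 0.174047 mm


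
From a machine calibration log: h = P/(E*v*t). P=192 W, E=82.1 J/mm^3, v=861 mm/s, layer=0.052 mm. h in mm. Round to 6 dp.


h = 192 / (82.1*861*0.052) = 0.052234 mm


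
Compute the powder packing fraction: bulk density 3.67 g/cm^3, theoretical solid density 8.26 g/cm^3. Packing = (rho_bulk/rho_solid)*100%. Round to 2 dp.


Packing = (3.67/8.26)*100 = 44.43 %


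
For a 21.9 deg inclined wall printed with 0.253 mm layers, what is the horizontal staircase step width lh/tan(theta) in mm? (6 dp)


step = 0.253 / tan(21.9) = 0.629357 mm


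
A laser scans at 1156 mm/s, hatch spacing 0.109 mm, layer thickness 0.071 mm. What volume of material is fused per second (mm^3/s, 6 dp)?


Rate = 1156 * 0.109 * 0.071 = 8.946284 mm^3/s


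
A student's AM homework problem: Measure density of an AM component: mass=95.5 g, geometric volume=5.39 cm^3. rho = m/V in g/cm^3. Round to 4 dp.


rho = 95.5 / 5.39 = 17.718 g/cm^3


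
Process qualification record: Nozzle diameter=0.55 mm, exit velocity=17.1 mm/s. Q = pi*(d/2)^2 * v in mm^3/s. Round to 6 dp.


A = pi*(0.55/2)^2 = 0.23758294 mm^2
Q = 0.23758294 * 17.1 = 4.062668 mm^3/s


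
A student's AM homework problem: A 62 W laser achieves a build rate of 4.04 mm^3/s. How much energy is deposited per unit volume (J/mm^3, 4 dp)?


SE = 62 / 4.04 = 15.3465 J/mm^3


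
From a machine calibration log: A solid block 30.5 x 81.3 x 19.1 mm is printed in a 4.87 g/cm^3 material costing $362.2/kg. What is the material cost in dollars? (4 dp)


V = 30.5 * 81.3 * 19.1 = 47361.315 mm^3 = 47.361315 cm^3
Mass = 47.361315 * 4.87 / 1000 = 0.2306496 kg
Cost = 0.2306496 * 362.2 = 83.5413 $


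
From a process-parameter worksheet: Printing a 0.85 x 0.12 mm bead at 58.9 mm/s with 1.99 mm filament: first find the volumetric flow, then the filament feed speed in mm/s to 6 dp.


Q = 0.85 * 0.12 * 58.9 = 6.0078 mm^3/s
A_fil = pi*(1.99/2)^2 = 3.11025527 mm^2
v_feed = 6.0078 / 3.11025527 = 1.93161 mm/s


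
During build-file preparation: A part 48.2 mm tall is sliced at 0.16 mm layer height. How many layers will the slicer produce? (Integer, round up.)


Layers = ceil(48.2/0.16) = 302


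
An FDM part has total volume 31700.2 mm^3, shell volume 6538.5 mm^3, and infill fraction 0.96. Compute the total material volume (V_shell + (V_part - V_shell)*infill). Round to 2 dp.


V_infill = (31700.2 - 6538.5) * 0.96 = 24155.23
V_total = 6538.5 + 24155.23 = 30693.73 mm^3


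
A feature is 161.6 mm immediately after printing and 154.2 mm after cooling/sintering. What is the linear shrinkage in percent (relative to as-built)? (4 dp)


Shrinkage = ((161.6-154.2)/161.6)*100 = 4.5792 %


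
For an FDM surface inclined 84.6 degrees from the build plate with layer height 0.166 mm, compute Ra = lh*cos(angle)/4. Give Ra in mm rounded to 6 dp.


Ra = 0.166 * cos(84.6) / 4 = 0.003905 mm


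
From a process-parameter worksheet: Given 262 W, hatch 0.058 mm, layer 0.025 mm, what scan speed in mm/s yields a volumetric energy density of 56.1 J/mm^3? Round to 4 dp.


v = 262 / (56.1*0.058*0.025) = 3220.8495 mm/s


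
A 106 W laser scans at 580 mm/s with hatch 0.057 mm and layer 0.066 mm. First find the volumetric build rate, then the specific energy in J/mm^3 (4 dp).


Build rate = 580 * 0.057 * 0.066 = 2.18196 mm^3/s
SE = 106 / 2.18196 = 48.5802 J/mm^3


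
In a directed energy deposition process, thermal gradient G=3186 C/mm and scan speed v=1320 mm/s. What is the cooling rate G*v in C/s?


CR = 3186 * 1320 = 4205520 C/s


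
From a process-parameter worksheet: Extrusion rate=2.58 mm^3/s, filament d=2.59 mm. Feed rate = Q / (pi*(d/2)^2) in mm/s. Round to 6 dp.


A = pi*(2.59/2)^2 = 5.268529
v = 2.58 / 5.268529 = 0.4897 mm/s


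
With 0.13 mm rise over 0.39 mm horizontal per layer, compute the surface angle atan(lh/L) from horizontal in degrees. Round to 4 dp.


angle = atan(0.13/0.39) = 18.4349 degrees


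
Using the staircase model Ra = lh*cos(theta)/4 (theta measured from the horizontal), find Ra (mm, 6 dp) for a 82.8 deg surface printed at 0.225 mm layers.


Ra = 0.225 * cos(82.8) / 4 = 0.00705 mm


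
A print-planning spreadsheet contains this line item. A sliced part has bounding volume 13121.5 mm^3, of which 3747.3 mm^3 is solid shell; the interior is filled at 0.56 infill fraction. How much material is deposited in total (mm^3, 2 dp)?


V_infill = (13121.5 - 3747.3) * 0.56 = 5249.55
V_total = 3747.3 + 5249.55 = 8996.85 mm^3


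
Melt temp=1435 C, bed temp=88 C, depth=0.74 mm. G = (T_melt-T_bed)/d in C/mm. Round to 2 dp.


G = (1435-88)/0.74 = 1820.27 C/mm


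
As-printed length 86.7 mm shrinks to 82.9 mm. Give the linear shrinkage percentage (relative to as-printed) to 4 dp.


Shrinkage = ((86.7-82.9)/86.7)*100 = 4.3829 %


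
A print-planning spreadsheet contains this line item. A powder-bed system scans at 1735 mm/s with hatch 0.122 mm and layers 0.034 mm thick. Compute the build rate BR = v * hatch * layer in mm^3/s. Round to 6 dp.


Rate = 1735 * 0.122 * 0.034 = 7.19678 mm^3/s


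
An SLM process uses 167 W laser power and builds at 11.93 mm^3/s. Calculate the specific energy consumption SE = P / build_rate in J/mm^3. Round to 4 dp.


SE = 167 / 11.93 = 13.9983 J/mm^3


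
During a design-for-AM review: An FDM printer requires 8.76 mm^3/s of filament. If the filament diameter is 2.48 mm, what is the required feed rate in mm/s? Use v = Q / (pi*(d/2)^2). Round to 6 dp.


A = pi*(2.48/2)^2 = 4.830513
v = 8.76 / 4.830513 = 1.813472 mm/s


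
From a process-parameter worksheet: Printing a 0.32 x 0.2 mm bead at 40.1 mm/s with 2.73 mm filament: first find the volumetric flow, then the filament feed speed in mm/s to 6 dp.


Q = 0.32 * 0.2 * 40.1 = 2.5664 mm^3/s
A_fil = pi*(2.73/2)^2 = 5.85349397 mm^2
v_feed = 2.5664 / 5.85349397 = 0.438439 mm/s


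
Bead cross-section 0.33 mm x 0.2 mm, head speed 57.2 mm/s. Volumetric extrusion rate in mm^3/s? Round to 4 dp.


Rate = 0.33 * 0.2 * 57.2 = 3.7752 mm^3/s


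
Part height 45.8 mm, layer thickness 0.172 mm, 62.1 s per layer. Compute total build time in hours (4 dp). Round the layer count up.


Layers = ceil(45.8/0.172) = 267
t = 267 * 62.1 / 3600 = 4.6058 hrs


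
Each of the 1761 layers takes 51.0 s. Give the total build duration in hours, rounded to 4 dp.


t = 1761 * 51.0 / 3600 = 24.9475 hrs


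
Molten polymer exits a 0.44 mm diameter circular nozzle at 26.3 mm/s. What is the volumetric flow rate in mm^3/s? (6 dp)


A = pi*(0.44/2)^2 = 0.15205308 mm^2
Q = 0.15205308 * 26.3 = 3.998996 mm^3/s


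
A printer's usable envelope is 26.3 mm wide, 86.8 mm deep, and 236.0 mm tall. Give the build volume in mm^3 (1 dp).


V = 26.3 * 86.8 * 236.0 = 538750.2 mm^3


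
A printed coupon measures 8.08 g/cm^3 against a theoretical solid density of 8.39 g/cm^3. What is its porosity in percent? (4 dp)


Porosity = (1-8.08/8.39)*100 = 3.6949 %


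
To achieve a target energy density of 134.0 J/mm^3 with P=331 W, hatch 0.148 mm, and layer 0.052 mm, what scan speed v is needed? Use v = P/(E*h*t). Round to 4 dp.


v = 331 / (134.0*0.148*0.052) = 320.9653 mm/s
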